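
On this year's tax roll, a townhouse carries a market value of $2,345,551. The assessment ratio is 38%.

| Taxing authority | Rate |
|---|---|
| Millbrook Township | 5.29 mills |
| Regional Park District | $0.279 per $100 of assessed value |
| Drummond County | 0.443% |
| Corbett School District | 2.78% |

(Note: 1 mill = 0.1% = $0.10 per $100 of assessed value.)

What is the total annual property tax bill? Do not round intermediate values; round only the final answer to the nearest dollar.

Assessed value = $2,345,551 × 0.38 = $891,309.38
Millbrook Township: $891,309.38 × 0.00529 = $4,715.0266202
Regional Park District: $891,309.38 × 0.00279 = $2,486.7531702
Drummond County: $891,309.38 × 0.00443 = $3,948.5005534
Corbett School District: $891,309.38 × 0.0278 = $24,778.400764
Total = $35,928.6811078

$35,929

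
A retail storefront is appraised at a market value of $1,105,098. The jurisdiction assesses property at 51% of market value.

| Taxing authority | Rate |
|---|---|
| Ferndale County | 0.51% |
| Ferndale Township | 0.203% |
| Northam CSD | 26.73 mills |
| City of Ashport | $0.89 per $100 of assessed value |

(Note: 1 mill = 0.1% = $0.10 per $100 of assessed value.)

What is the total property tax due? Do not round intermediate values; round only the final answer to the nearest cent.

Assessed value = $1,105,098 × 0.51 = $563,599.98
Ferndale County: $563,599.98 × 0.0051 = $2,874.359898
Ferndale Township: $563,599.98 × 0.00203 = $1,144.1079594
Northam CSD: $563,599.98 × 0.02673 = $15,065.0274654
City of Ashport: $563,599.98 × 0.0089 = $5,016.039822
Total = $24,099.5351448

$24,099.54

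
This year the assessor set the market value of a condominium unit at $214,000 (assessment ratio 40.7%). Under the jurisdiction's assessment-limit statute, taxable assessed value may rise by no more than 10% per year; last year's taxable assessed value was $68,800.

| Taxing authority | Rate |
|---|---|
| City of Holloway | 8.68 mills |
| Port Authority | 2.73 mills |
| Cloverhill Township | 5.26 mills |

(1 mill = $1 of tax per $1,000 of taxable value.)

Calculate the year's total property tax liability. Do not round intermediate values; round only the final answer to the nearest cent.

$1,261.59

Uncapped assessed value = $214,000 × 0.407 = $87,098
Cap limit = $68,800 × 1.1 = $75,680
Taxable assessed value = min($87,098, $75,680) = $75,680 (cap binds)
City of Holloway: $75,680 × 0.00868 = $656.9024
Port Authority: $75,680 × 0.00273 = $206.6064
Cloverhill Township: $75,680 × 0.00526 = $398.0768
Total = $1,261.5856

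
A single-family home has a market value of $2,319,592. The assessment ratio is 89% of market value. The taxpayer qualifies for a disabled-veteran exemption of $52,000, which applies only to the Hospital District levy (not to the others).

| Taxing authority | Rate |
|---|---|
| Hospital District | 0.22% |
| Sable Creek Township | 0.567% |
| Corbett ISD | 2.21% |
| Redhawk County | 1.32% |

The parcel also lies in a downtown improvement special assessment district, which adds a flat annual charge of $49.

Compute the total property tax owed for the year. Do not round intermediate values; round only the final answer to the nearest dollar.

Assessed value = $2,319,592 × 0.89 = $2,064,436.88
Hospital District: ($2,064,436.88 − $52,000) × 0.0022 = $2,012,436.88 × 0.0022 = $4,427.361136
Sable Creek Township: $2,064,436.88 × 0.00567 = $11,705.3571096
Corbett ISD: $2,064,436.88 × 0.0221 = $45,624.055048
Redhawk County: $2,064,436.88 × 0.0132 = $27,250.566816
Levies subtotal = $89,007.3401096
Total = $89,007.3401096 + $49 = $89,056.3401096

$89,056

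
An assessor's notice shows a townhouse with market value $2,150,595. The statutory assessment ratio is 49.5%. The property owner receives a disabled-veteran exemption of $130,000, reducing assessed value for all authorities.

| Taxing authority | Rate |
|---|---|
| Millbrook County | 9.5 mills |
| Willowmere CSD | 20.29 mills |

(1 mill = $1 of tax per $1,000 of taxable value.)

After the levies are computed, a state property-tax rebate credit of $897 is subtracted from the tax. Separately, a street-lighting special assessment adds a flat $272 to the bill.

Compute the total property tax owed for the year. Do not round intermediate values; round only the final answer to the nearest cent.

Assessed value = $2,150,595 × 0.495 = $1,064,544.525
Taxable value = $1,064,544.525 − $130,000 = $934,544.525
Millbrook County: $934,544.525 × 0.0095 = $8,878.1729875
Willowmere CSD: $934,544.525 × 0.02029 = $18,961.90841225
Levies subtotal = $27,840.08139975
After credit = $27,840.08139975 − $897 = $26,943.08139975
Total = $26,943.08139975 + $272 = $27,215.08139975

$27,215.08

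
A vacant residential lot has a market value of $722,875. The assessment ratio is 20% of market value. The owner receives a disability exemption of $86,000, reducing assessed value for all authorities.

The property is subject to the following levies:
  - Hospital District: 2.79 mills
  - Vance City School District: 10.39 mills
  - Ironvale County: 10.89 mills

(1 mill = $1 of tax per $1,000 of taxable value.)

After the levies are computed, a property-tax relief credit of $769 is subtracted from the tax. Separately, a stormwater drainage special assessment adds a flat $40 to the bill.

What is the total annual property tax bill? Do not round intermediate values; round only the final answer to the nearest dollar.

$681

Assessed value = $722,875 × 0.2 = $144,575
Taxable value = $144,575 − $86,000 = $58,575
Hospital District: $58,575 × 0.00279 = $163.42425
Vance City School District: $58,575 × 0.01039 = $608.59425
Ironvale County: $58,575 × 0.01089 = $637.88175
Levies subtotal = $1,409.90025
After credit = $1,409.90025 − $769 = $640.90025
Total = $640.90025 + $40 = $680.90025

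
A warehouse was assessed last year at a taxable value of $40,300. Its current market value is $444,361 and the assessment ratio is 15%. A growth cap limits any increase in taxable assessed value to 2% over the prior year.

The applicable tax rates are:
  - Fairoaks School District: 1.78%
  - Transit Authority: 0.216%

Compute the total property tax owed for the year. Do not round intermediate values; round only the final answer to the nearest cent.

$820.48

Uncapped assessed value = $444,361 × 0.15 = $66,654.15
Cap limit = $40,300 × 1.02 = $41,106
Taxable assessed value = min($66,654.15, $41,106) = $41,106 (cap binds)
Fairoaks School District: $41,106 × 0.0178 = $731.6868
Transit Authority: $41,106 × 0.00216 = $88.78896
Total = $820.47576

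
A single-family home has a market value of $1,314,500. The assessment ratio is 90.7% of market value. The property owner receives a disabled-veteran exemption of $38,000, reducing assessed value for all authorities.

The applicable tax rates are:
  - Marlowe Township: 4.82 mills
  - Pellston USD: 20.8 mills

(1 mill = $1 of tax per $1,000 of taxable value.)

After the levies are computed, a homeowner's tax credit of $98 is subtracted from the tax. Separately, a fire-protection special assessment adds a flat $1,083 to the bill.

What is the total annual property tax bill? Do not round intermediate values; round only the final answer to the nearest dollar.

$30,557

Assessed value = $1,314,500 × 0.907 = $1,192,251.5
Taxable value = $1,192,251.5 − $38,000 = $1,154,251.5
Marlowe Township: $1,154,251.5 × 0.00482 = $5,563.49223
Pellston USD: $1,154,251.5 × 0.0208 = $24,008.4312
Levies subtotal = $29,571.92343
After credit = $29,571.92343 − $98 = $29,473.92343
Total = $29,473.92343 + $1,083 = $30,556.92343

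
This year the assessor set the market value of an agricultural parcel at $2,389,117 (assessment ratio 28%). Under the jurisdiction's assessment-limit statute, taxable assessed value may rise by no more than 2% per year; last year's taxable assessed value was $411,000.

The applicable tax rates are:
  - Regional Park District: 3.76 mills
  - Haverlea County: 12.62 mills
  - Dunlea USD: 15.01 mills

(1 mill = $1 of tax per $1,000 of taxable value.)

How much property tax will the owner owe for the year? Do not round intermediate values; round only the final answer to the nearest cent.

$13,159.32

Uncapped assessed value = $2,389,117 × 0.28 = $668,952.76
Cap limit = $411,000 × 1.02 = $419,220
Taxable assessed value = min($668,952.76, $419,220) = $419,220 (cap binds)
Regional Park District: $419,220 × 0.00376 = $1,576.2672
Haverlea County: $419,220 × 0.01262 = $5,290.5564
Dunlea USD: $419,220 × 0.01501 = $6,292.4922
Total = $13,159.3158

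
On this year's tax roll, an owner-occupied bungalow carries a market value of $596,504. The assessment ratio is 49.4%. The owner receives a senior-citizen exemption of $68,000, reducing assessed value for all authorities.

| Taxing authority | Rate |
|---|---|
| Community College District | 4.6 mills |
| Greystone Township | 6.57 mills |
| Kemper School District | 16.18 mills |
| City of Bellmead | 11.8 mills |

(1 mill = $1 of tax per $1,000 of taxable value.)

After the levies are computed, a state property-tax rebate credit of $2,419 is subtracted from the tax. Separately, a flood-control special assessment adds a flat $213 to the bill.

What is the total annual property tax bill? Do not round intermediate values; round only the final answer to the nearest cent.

$6,668.25

Assessed value = $596,504 × 0.494 = $294,672.976
Taxable value = $294,672.976 − $68,000 = $226,672.976
Community College District: $226,672.976 × 0.0046 = $1,042.6956896
Greystone Township: $226,672.976 × 0.00657 = $1,489.24145232
Kemper School District: $226,672.976 × 0.01618 = $3,667.56875168
City of Bellmead: $226,672.976 × 0.0118 = $2,674.7411168
Levies subtotal = $8,874.2470104
After credit = $8,874.2470104 − $2,419 = $6,455.2470104
Total = $6,455.2470104 + $213 = $6,668.2470104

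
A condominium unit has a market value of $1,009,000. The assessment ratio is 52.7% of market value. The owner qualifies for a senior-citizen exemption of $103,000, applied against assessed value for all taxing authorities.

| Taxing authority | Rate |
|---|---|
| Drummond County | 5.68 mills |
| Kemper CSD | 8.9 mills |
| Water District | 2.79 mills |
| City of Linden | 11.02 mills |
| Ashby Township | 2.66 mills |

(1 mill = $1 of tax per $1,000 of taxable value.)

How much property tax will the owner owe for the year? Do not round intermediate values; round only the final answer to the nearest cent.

Assessed value = $1,009,000 × 0.527 = $531,743
Taxable value = $531,743 − $103,000 = $428,743
Drummond County: $428,743 × 0.00568 = $2,435.26024
Kemper CSD: $428,743 × 0.0089 = $3,815.8127
Water District: $428,743 × 0.00279 = $1,196.19297
City of Linden: $428,743 × 0.01102 = $4,724.74786
Ashby Township: $428,743 × 0.00266 = $1,140.45638
Total = $2,435.26024 + $3,815.8127 + $1,196.19297 + $4,724.74786 + $1,140.45638 = $13,312.47015

$13,312.47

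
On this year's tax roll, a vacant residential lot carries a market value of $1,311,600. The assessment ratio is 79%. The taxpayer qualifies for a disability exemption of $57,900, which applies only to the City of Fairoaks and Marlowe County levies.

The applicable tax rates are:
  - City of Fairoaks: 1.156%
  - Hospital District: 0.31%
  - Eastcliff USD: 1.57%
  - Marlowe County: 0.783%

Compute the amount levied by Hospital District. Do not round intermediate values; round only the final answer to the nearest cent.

Assessed value = $1,311,600 × 0.79 = $1,036,164
Hospital District taxable value = $1,036,164 (exemption does not apply)
Hospital District levy = $1,036,164 × 0.0031 = $3,212.1084

$3,212.11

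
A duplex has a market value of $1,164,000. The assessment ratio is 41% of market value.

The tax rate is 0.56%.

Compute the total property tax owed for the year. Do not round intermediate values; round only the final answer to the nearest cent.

$2,672.54

Assessed value = $1,164,000 × 0.41 = $477,240
Tax = $477,240 × 0.0056 = $2,672.544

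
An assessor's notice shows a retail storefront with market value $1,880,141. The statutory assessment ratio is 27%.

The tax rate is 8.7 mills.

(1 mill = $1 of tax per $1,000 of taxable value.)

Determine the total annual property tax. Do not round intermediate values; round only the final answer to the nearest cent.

$4,416.45

Assessed value = $1,880,141 × 0.27 = $507,638.07
Tax = $507,638.07 × 0.0087 = $4,416.451209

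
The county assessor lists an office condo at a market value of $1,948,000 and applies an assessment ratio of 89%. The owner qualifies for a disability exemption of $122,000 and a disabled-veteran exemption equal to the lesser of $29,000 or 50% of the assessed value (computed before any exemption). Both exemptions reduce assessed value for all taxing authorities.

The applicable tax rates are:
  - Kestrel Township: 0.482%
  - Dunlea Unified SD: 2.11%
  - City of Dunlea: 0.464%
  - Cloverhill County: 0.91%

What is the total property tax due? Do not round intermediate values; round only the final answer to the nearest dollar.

$62,771

Assessed value = $1,948,000 × 0.89 = $1,733,720
Disabled-veteran exemption = min($29,000, 50% × $1,733,720) = min($29,000, $866,860) = $29,000 (dollar cap binds)
Taxable value = $1,733,720 − $122,000 − $29,000 = $1,582,720
Kestrel Township: $1,582,720 × 0.00482 = $7,628.7104
Dunlea Unified SD: $1,582,720 × 0.0211 = $33,395.392
City of Dunlea: $1,582,720 × 0.00464 = $7,343.8208
Cloverhill County: $1,582,720 × 0.0091 = $14,402.752
Total = $62,770.6752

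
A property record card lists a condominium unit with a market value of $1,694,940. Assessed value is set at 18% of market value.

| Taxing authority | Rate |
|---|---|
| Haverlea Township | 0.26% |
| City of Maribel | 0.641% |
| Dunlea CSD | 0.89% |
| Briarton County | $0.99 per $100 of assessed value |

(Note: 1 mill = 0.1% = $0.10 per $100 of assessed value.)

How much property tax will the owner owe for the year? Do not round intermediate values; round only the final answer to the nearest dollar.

Assessed value = $1,694,940 × 0.18 = $305,089.2
Haverlea Township: $305,089.2 × 0.0026 = $793.23192
City of Maribel: $305,089.2 × 0.00641 = $1,955.621772
Dunlea CSD: $305,089.2 × 0.0089 = $2,715.29388
Briarton County: $305,089.2 × 0.0099 = $3,020.38308
Total = $8,484.530652

$8,485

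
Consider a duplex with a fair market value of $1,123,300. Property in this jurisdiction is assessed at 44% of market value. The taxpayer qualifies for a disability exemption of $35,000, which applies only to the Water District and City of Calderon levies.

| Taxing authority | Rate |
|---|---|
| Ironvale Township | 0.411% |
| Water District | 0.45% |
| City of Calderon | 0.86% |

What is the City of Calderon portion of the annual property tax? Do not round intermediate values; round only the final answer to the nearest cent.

$3,949.57

Assessed value = $1,123,300 × 0.44 = $494,252
City of Calderon taxable value = $494,252 − $35,000 = $459,252
City of Calderon levy = $459,252 × 0.0086 = $3,949.5672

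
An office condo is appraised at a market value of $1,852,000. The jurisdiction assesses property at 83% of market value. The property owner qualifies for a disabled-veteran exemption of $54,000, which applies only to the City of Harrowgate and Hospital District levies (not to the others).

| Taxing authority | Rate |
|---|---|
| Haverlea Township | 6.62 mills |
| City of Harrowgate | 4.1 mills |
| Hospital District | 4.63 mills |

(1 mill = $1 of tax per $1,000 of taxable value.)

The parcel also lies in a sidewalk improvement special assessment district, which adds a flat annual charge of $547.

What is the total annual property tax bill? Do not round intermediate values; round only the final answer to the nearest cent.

Assessed value = $1,852,000 × 0.83 = $1,537,160
Haverlea Township: $1,537,160 × 0.00662 = $10,175.9992
City of Harrowgate: ($1,537,160 − $54,000) × 0.0041 = $1,483,160 × 0.0041 = $6,080.956
Hospital District: ($1,537,160 − $54,000) × 0.00463 = $1,483,160 × 0.00463 = $6,867.0308
Levies subtotal = $23,123.986
Total = $23,123.986 + $547 = $23,670.986

$23,670.99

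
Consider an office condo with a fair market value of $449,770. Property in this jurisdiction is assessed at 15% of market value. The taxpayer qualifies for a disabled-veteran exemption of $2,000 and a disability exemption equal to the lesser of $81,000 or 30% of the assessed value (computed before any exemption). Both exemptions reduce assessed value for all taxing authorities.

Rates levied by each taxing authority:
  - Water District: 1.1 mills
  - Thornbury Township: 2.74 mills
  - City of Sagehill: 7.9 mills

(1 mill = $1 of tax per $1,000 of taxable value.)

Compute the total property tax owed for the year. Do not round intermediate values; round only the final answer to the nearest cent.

Assessed value = $449,770 × 0.15 = $67,465.5
Disability exemption = min($81,000, 30% × $67,465.5) = min($81,000, $20,239.65) = $20,239.65 (percentage binds)
Taxable value = $67,465.5 − $2,000 − $20,239.65 = $45,225.85
Water District: $45,225.85 × 0.0011 = $49.748435
Thornbury Township: $45,225.85 × 0.00274 = $123.918829
City of Sagehill: $45,225.85 × 0.0079 = $357.284215
Total = $530.951479

$530.95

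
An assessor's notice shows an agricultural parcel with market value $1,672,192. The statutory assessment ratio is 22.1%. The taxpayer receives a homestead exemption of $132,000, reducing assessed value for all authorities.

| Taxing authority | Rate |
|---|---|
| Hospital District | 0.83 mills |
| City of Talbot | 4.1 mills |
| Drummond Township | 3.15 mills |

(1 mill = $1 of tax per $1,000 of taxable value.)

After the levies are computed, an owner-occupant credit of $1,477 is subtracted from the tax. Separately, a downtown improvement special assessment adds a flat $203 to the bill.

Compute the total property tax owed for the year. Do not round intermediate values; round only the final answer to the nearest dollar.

Assessed value = $1,672,192 × 0.221 = $369,554.432
Taxable value = $369,554.432 − $132,000 = $237,554.432
Hospital District: $237,554.432 × 0.00083 = $197.17017856
City of Talbot: $237,554.432 × 0.0041 = $973.9731712
Drummond Township: $237,554.432 × 0.00315 = $748.2964608
Levies subtotal = $1,919.43981056
After credit = $1,919.43981056 − $1,477 = $442.43981056
Total = $442.43981056 + $203 = $645.43981056

$645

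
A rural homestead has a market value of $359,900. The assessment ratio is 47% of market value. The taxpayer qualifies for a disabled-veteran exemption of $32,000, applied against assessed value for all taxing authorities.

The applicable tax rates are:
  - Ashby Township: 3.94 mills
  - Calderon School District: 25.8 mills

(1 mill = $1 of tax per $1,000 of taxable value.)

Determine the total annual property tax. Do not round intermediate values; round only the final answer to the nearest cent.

$4,078.93

Assessed value = $359,900 × 0.47 = $169,153
Taxable value = $169,153 − $32,000 = $137,153
Ashby Township: $137,153 × 0.00394 = $540.38282
Calderon School District: $137,153 × 0.0258 = $3,538.5474
Total = $540.38282 + $3,538.5474 = $4,078.93022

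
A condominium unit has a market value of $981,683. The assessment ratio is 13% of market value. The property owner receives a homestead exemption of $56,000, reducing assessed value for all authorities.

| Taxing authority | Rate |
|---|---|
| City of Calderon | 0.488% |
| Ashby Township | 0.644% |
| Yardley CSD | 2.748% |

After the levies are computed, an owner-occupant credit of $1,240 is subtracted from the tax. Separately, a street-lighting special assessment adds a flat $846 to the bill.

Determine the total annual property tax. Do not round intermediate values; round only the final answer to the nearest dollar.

Assessed value = $981,683 × 0.13 = $127,618.79
Taxable value = $127,618.79 − $56,000 = $71,618.79
City of Calderon: $71,618.79 × 0.00488 = $349.4996952
Ashby Township: $71,618.79 × 0.00644 = $461.2250076
Yardley CSD: $71,618.79 × 0.02748 = $1,968.0843492
Levies subtotal = $2,778.809052
After credit = $2,778.809052 − $1,240 = $1,538.809052
Total = $1,538.809052 + $846 = $2,384.809052

$2,385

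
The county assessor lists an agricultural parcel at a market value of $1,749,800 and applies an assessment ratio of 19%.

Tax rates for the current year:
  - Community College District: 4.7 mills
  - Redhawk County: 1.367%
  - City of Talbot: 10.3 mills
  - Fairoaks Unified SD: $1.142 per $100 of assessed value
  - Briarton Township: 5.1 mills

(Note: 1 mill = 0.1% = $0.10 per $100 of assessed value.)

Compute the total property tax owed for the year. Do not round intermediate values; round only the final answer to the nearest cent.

$15,023.96

Assessed value = $1,749,800 × 0.19 = $332,462
Community College District: $332,462 × 0.0047 = $1,562.5714
Redhawk County: $332,462 × 0.01367 = $4,544.75554
City of Talbot: $332,462 × 0.0103 = $3,424.3586
Fairoaks Unified SD: $332,462 × 0.01142 = $3,796.71604
Briarton Township: $332,462 × 0.0051 = $1,695.5562
Total = $15,023.95778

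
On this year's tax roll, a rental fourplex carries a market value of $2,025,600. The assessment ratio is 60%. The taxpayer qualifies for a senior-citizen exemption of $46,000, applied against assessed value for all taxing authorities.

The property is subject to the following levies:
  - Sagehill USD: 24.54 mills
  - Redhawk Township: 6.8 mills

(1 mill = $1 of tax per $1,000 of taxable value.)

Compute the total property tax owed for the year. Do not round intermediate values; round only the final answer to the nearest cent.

$36,647.74

Assessed value = $2,025,600 × 0.6 = $1,215,360
Taxable value = $1,215,360 − $46,000 = $1,169,360
Sagehill USD: $1,169,360 × 0.02454 = $28,696.0944
Redhawk Township: $1,169,360 × 0.0068 = $7,951.648
Total = $28,696.0944 + $7,951.648 = $36,647.7424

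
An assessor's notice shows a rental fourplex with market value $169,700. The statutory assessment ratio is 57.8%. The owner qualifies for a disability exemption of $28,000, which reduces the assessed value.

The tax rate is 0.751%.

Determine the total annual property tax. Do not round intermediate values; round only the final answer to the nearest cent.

$526.35

Assessed value = $169,700 × 0.578 = $98,086.6
Taxable value = $98,086.6 − $28,000 = $70,086.6
Tax = $70,086.6 × 0.00751 = $526.350366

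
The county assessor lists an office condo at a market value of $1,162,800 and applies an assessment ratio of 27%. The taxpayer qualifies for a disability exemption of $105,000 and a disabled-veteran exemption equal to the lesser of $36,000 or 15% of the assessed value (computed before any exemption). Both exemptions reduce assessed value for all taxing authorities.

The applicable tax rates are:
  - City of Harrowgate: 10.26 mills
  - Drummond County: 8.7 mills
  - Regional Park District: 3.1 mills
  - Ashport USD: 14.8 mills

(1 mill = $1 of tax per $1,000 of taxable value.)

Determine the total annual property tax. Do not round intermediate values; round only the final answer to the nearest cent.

Assessed value = $1,162,800 × 0.27 = $313,956
Disabled-veteran exemption = min($36,000, 15% × $313,956) = min($36,000, $47,093.4) = $36,000 (dollar cap binds)
Taxable value = $313,956 − $105,000 − $36,000 = $172,956
City of Harrowgate: $172,956 × 0.01026 = $1,774.52856
Drummond County: $172,956 × 0.0087 = $1,504.7172
Regional Park District: $172,956 × 0.0031 = $536.1636
Ashport USD: $172,956 × 0.0148 = $2,559.7488
Total = $6,375.15816

$6,375.16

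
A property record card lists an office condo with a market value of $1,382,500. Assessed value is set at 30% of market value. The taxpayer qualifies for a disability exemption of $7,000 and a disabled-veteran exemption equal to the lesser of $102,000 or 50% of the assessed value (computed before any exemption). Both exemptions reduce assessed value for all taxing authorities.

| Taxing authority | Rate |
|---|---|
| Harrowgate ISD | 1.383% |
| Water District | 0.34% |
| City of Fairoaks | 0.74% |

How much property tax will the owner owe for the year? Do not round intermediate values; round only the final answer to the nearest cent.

Assessed value = $1,382,500 × 0.3 = $414,750
Disabled-veteran exemption = min($102,000, 50% × $414,750) = min($102,000, $207,375) = $102,000 (dollar cap binds)
Taxable value = $414,750 − $7,000 − $102,000 = $305,750
Harrowgate ISD: $305,750 × 0.01383 = $4,228.5225
Water District: $305,750 × 0.0034 = $1,039.55
City of Fairoaks: $305,750 × 0.0074 = $2,262.55
Total = $7,530.6225

$7,530.62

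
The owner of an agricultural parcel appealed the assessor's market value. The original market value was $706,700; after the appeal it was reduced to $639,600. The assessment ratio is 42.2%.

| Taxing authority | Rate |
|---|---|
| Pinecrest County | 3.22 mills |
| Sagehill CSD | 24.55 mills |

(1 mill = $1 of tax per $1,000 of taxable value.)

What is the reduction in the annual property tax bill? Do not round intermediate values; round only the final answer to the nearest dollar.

$786

Old assessed value = $706,700 × 0.422 = $298,227.4
New assessed value = $639,600 × 0.422 = $269,911.2
Combined rate = 0.00322 + 0.02455 = 0.02777
Old tax = $298,227.4 × 0.02777 = $8,281.774898
New tax = $269,911.2 × 0.02777 = $7,495.434024
Reduction = $8,281.774898 − $7,495.434024 = $786.340874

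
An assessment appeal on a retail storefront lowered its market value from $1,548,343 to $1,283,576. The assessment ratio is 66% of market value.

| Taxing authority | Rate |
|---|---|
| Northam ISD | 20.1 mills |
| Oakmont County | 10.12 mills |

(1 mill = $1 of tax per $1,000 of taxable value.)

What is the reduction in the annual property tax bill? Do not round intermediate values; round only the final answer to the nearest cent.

$5,280.83

Old assessed value = $1,548,343 × 0.66 = $1,021,906.38
New assessed value = $1,283,576 × 0.66 = $847,160.16
Combined rate = 0.0201 + 0.01012 = 0.03022
Old tax = $1,021,906.38 × 0.03022 = $30,882.0108036
New tax = $847,160.16 × 0.03022 = $25,601.1800352
Reduction = $30,882.0108036 − $25,601.1800352 = $5,280.8307684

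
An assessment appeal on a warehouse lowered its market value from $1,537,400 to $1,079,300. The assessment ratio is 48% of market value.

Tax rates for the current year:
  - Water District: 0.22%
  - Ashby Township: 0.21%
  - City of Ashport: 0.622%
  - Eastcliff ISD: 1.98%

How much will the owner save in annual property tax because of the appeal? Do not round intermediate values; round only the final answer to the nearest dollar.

Old assessed value = $1,537,400 × 0.48 = $737,952
New assessed value = $1,079,300 × 0.48 = $518,064
Combined rate = 0.0022 + 0.0021 + 0.00622 + 0.0198 = 0.03032
Old tax = $737,952 × 0.03032 = $22,374.70464
New tax = $518,064 × 0.03032 = $15,707.70048
Reduction = $22,374.70464 − $15,707.70048 = $6,667.00416

$6,667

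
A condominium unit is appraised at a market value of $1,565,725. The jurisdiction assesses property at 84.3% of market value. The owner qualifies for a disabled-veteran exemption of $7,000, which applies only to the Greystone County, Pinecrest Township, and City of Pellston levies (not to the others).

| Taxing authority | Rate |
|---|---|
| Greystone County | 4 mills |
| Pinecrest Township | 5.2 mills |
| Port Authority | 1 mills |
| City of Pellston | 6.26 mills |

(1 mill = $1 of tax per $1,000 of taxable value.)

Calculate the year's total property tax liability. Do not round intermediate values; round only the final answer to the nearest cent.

Assessed value = $1,565,725 × 0.843 = $1,319,906.175
Greystone County: ($1,319,906.175 − $7,000) × 0.004 = $1,312,906.175 × 0.004 = $5,251.6247
Pinecrest Township: ($1,319,906.175 − $7,000) × 0.0052 = $1,312,906.175 × 0.0052 = $6,827.11211
Port Authority: $1,319,906.175 × 0.001 = $1,319.906175
City of Pellston: ($1,319,906.175 − $7,000) × 0.00626 = $1,312,906.175 × 0.00626 = $8,218.7926555
Total = $21,617.4356405

$21,617.44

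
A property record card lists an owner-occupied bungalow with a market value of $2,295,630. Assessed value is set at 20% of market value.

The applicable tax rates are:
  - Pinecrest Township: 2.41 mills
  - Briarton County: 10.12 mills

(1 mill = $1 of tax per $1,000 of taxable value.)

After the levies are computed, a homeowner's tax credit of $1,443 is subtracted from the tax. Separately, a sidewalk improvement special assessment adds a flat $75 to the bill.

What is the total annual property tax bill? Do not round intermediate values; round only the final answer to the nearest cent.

Assessed value = $2,295,630 × 0.2 = $459,126
Pinecrest Township: $459,126 × 0.00241 = $1,106.49366
Briarton County: $459,126 × 0.01012 = $4,646.35512
Levies subtotal = $5,752.84878
After credit = $5,752.84878 − $1,443 = $4,309.84878
Total = $4,309.84878 + $75 = $4,384.84878

$4,384.85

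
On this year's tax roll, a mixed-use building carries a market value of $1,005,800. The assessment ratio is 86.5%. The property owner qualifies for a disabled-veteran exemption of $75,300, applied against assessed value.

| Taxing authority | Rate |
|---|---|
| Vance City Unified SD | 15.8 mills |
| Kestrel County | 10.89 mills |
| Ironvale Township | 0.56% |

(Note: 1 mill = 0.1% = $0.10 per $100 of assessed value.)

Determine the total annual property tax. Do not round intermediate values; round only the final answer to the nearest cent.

Assessed value = $1,005,800 × 0.865 = $870,017
Taxable value = $870,017 − $75,300 = $794,717
Vance City Unified SD: $794,717 × 0.0158 = $12,556.5286
Kestrel County: $794,717 × 0.01089 = $8,654.46813
Ironvale Township: $794,717 × 0.0056 = $4,450.4152
Total = $25,661.41193

$25,661.41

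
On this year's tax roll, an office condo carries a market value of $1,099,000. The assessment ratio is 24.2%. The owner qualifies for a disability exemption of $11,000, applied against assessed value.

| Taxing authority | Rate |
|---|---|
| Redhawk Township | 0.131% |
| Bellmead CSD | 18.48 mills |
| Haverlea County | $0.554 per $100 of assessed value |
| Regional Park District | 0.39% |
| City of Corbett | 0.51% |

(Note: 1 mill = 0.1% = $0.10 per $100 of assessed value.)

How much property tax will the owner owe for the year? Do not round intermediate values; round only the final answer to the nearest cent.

Assessed value = $1,099,000 × 0.242 = $265,958
Taxable value = $265,958 − $11,000 = $254,958
Redhawk Township: $254,958 × 0.00131 = $333.99498
Bellmead CSD: $254,958 × 0.01848 = $4,711.62384
Haverlea County: $254,958 × 0.00554 = $1,412.46732
Regional Park District: $254,958 × 0.0039 = $994.3362
City of Corbett: $254,958 × 0.0051 = $1,300.2858
Total = $8,752.70814

$8,752.71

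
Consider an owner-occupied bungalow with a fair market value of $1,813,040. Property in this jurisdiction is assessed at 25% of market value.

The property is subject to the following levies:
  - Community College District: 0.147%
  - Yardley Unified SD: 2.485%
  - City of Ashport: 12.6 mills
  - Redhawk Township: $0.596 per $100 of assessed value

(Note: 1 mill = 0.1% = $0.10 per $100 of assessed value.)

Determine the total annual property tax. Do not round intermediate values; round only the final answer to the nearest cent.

Assessed value = $1,813,040 × 0.25 = $453,260
Community College District: $453,260 × 0.00147 = $666.2922
Yardley Unified SD: $453,260 × 0.02485 = $11,263.511
City of Ashport: $453,260 × 0.0126 = $5,711.076
Redhawk Township: $453,260 × 0.00596 = $2,701.4296
Total = $20,342.3088

$20,342.31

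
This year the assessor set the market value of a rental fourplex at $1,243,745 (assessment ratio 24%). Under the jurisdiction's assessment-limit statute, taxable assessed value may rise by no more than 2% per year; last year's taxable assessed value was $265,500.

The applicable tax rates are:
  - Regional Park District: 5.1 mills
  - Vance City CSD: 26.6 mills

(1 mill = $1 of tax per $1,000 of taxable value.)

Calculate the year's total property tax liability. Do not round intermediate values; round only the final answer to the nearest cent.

$8,584.68

Uncapped assessed value = $1,243,745 × 0.24 = $298,498.8
Cap limit = $265,500 × 1.02 = $270,810
Taxable assessed value = min($298,498.8, $270,810) = $270,810 (cap binds)
Regional Park District: $270,810 × 0.0051 = $1,381.131
Vance City CSD: $270,810 × 0.0266 = $7,203.546
Total = $8,584.677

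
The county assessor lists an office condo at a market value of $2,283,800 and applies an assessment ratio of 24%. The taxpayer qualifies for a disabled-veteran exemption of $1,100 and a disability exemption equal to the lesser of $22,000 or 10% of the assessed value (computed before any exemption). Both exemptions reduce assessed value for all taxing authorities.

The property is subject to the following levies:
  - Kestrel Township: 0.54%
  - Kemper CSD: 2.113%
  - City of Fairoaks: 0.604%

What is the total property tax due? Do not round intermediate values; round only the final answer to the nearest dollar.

Assessed value = $2,283,800 × 0.24 = $548,112
Disability exemption = min($22,000, 10% × $548,112) = min($22,000, $54,811.2) = $22,000 (dollar cap binds)
Taxable value = $548,112 − $1,100 − $22,000 = $525,012
Kestrel Township: $525,012 × 0.0054 = $2,835.0648
Kemper CSD: $525,012 × 0.02113 = $11,093.50356
City of Fairoaks: $525,012 × 0.00604 = $3,171.07248
Total = $17,099.64084

$17,100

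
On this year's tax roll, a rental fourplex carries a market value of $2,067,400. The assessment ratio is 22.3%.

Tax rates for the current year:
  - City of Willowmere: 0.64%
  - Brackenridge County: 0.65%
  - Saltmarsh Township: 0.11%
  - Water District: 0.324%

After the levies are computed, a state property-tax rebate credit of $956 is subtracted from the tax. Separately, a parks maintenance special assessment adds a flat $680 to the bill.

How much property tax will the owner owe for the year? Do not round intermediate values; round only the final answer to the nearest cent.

$7,672.16

Assessed value = $2,067,400 × 0.223 = $461,030.2
City of Willowmere: $461,030.2 × 0.0064 = $2,950.59328
Brackenridge County: $461,030.2 × 0.0065 = $2,996.6963
Saltmarsh Township: $461,030.2 × 0.0011 = $507.13322
Water District: $461,030.2 × 0.00324 = $1,493.737848
Levies subtotal = $7,948.160648
After credit = $7,948.160648 − $956 = $6,992.160648
Total = $6,992.160648 + $680 = $7,672.160648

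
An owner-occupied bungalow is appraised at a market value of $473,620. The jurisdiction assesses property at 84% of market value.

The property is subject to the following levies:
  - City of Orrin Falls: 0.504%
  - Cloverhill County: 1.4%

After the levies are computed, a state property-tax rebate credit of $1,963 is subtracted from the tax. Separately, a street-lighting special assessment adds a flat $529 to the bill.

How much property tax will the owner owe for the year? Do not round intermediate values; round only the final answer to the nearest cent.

Assessed value = $473,620 × 0.84 = $397,840.8
City of Orrin Falls: $397,840.8 × 0.00504 = $2,005.117632
Cloverhill County: $397,840.8 × 0.014 = $5,569.7712
Levies subtotal = $7,574.888832
After credit = $7,574.888832 − $1,963 = $5,611.888832
Total = $5,611.888832 + $529 = $6,140.888832

$6,140.89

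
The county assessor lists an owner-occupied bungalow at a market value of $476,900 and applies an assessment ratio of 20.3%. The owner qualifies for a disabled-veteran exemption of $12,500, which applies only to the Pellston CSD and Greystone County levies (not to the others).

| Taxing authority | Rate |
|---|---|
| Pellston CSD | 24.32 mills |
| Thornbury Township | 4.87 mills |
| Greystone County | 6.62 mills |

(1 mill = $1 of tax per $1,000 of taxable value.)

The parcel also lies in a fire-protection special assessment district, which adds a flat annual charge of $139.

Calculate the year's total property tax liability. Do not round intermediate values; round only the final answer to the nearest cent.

$3,219.04

Assessed value = $476,900 × 0.203 = $96,810.7
Pellston CSD: ($96,810.7 − $12,500) × 0.02432 = $84,310.7 × 0.02432 = $2,050.436224
Thornbury Township: $96,810.7 × 0.00487 = $471.468109
Greystone County: ($96,810.7 − $12,500) × 0.00662 = $84,310.7 × 0.00662 = $558.136834
Levies subtotal = $3,080.041167
Total = $3,080.041167 + $139 = $3,219.041167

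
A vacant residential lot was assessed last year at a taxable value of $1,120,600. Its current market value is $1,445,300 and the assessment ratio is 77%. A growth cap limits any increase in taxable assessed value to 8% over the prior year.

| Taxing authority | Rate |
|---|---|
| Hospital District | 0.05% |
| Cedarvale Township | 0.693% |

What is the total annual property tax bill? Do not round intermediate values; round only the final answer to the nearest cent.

Uncapped assessed value = $1,445,300 × 0.77 = $1,112,881
Cap limit = $1,120,600 × 1.08 = $1,210,248
Taxable assessed value = min($1,112,881, $1,210,248) = $1,112,881 (cap does not bind)
Hospital District: $1,112,881 × 0.0005 = $556.4405
Cedarvale Township: $1,112,881 × 0.00693 = $7,712.26533
Total = $8,268.70583

$8,268.71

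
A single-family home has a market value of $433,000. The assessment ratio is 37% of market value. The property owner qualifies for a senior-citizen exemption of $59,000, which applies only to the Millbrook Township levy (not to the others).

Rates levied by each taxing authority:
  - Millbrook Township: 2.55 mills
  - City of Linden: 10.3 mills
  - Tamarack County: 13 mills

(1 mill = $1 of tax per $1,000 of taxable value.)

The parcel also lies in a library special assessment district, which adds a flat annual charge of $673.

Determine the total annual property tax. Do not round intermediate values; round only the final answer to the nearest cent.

$4,663.98

Assessed value = $433,000 × 0.37 = $160,210
Millbrook Township: ($160,210 − $59,000) × 0.00255 = $101,210 × 0.00255 = $258.0855
City of Linden: $160,210 × 0.0103 = $1,650.163
Tamarack County: $160,210 × 0.013 = $2,082.73
Levies subtotal = $3,990.9785
Total = $3,990.9785 + $673 = $4,663.9785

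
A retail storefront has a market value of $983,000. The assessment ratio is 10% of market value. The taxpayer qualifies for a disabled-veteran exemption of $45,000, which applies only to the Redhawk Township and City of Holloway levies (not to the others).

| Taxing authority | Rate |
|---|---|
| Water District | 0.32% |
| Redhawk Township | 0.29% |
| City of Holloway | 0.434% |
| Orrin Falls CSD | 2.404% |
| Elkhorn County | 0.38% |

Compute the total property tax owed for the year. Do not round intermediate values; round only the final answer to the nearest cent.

$3,437.12

Assessed value = $983,000 × 0.1 = $98,300
Water District: $98,300 × 0.0032 = $314.56
Redhawk Township: ($98,300 − $45,000) × 0.0029 = $53,300 × 0.0029 = $154.57
City of Holloway: ($98,300 − $45,000) × 0.00434 = $53,300 × 0.00434 = $231.322
Orrin Falls CSD: $98,300 × 0.02404 = $2,363.132
Elkhorn County: $98,300 × 0.0038 = $373.54
Total = $3,437.124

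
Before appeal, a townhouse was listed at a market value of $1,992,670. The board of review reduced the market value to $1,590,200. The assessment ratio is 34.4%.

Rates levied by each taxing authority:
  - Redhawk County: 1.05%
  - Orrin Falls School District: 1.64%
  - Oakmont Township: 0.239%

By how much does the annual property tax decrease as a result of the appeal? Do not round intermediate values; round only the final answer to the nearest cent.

Old assessed value = $1,992,670 × 0.344 = $685,478.48
New assessed value = $1,590,200 × 0.344 = $547,028.8
Combined rate = 0.0105 + 0.0164 + 0.00239 = 0.02929
Old tax = $685,478.48 × 0.02929 = $20,077.6646792
New tax = $547,028.8 × 0.02929 = $16,022.473552
Reduction = $20,077.6646792 − $16,022.473552 = $4,055.1911272

$4,055.19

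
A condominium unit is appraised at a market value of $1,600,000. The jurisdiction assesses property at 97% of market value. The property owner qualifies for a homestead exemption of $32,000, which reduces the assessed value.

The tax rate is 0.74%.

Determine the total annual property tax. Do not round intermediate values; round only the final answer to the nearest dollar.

$11,248

Assessed value = $1,600,000 × 0.97 = $1,552,000
Taxable value = $1,552,000 − $32,000 = $1,520,000
Tax = $1,520,000 × 0.0074 = $11,248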